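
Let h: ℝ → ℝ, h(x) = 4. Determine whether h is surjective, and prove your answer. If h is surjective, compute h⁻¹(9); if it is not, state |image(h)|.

1

h(x) = 4 for all x, so 5 has no preimage and h is not surjective.
Since h is not surjective, we state |image(h)|: the image of h is {4}, which has 1 element.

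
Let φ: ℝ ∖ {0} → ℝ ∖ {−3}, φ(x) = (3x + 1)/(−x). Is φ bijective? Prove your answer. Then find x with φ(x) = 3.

-1/6

Suppose φ(a) = φ(b). Cross-multiplying: (3a + 1)(−b) = (3b + 1)(−a).
Expanding both sides and cancelling the symmetric terms leaves 1·(a − b) = 0. Since 1 ≠ 0, a = b. Hence φ is injective.
For any y ≠ −3, solving y(−x) = 3x + 1 for x gives a well-defined x ≠ 0. So φ is surjective.
Thus φ is bijective.
Solving φ(x) = 3: cross-multiplying gives 3x + 1 = 3(−x), which rearranges to 6x = −1, so x = −1/6.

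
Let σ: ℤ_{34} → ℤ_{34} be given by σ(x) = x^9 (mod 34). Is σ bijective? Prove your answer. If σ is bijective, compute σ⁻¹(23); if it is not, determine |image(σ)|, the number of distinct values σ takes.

11

Computing x^9 mod 34 for each x (by repeated squaring, reducing mod 34 at every step), the values σ(0), σ(1), …, σ(33) are: 0, 1, 2, 31, 4, 29, 28, 27, 8, 9, 24, 23, 22, 13, 20, 15, 16, 17, 18, 19, 14, 21, 12, 11, 10, 25, 26, 7, 6, 5, 30, 3, 32, 33.
Every element of ℤ_{34} appears exactly once in this list, so σ is a bijection, and in particular bijective.
Since σ is bijective, we read off the preimage of 23 from the same table: σ(11) = 23, so σ⁻¹(23) = 11.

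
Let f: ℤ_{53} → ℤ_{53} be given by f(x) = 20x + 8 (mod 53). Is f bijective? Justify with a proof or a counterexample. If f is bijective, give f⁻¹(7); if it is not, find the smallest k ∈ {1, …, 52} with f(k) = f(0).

If f(x_1) = f(x_2), then 20x_1 ≡ 20x_2 (mod 53). Because gcd(20, 53) = 1, we may cancel 20 to get x_1 ≡ x_2 (mod 53).
We now compute 20⁻¹ mod 53 explicitly. Euclid's algorithm: 53 = 2·20 + 13, 20 = 1·13 + 7, 13 = 1·7 + 6, 7 = 1·6 + 1; back-substituting gives 1 = 8·20 − 3·53, so 20⁻¹ ≡ 8 (mod 53).
Then y ↦ 8(y − 8) is a two-sided inverse to f, so every y ∈ ℤ_{53} has a preimage.
Hence f is bijective.
Since f is bijective, we compute f⁻¹(7): solve 20x + 8 ≡ 7 (mod 53), i.e. 20x ≡ 52 (mod 53).
Multiplying by 20⁻¹ = 8 gives x ≡ 8·52 = 416 = 7·53 + 45 ≡ 45 (mod 53).
Check: f(45) = 20·45 + 8 = 908 = 17·53 + 7 ≡ 7 (mod 53).

45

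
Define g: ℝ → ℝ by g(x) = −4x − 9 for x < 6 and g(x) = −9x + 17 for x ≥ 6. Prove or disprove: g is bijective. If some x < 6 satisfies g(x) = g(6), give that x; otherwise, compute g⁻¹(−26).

17/4

Both pieces are strictly decreasing (slopes −4 and −9), so each is injective on its own interval.
The left piece maps (−∞, 6) onto (−33, ∞); the right piece maps [6, ∞) onto (−∞, −37].
The images leave a gap (−33 has no preimage), so g is not surjective, hence not bijective.
Because the two images are disjoint, no x < 6 has g(x) = g(6), so we compute g⁻¹(−26): −26 lies in (−33, ∞), so solve −4x − 9 = −26: x = (−26 + 9)/(−4) = 17/4.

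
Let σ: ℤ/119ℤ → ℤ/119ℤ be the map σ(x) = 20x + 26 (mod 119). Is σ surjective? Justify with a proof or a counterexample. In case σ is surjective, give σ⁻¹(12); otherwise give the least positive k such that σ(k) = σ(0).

Since gcd(20, 119) = 1, 20 is invertible modulo 119. Euclid's algorithm: 119 = 5·20 + 19, 20 = 1·19 + 1; back-substituting gives 1 = 6·20 − 1·119, so 20⁻¹ ≡ 6 (mod 119).
Then y ↦ 6(y − 26) is a two-sided inverse to σ, so every y ∈ ℤ/119ℤ has a preimage.
So σ is surjective.
Since σ is surjective, we find σ⁻¹(12): we need 20x ≡ 12 − 26 ≡ 105 (mod 119). Using 20⁻¹ = 6: x ≡ 6·105 = 630 = 5·119 + 35, so x = 35.
Check: σ(35) = 20·35 + 26 = 726 = 6·119 + 12 ≡ 12 (mod 119).

35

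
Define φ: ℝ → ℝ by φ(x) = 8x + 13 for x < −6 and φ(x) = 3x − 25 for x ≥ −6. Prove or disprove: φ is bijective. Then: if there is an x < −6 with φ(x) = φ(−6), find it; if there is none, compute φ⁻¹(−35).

-7

Both pieces are strictly increasing (slopes 8 and 3), so each is injective on its own interval.
The left piece maps (−∞, −6) onto (−∞, −35); the right piece maps [−6, ∞) onto [−43, ∞).
These images overlap. In particular φ(−6) = −43 (right piece), and solving 8x + 13 = −43 on the left piece gives x = −7 < −6.
So φ(−7) = φ(−6) with −7 ≠ −6, and φ is not injective, hence not bijective. This x = −7 is the requested value below −6.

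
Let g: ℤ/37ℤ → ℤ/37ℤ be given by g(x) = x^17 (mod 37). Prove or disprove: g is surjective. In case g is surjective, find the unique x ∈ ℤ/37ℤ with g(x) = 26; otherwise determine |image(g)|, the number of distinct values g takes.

10

Since 37 is prime, the nonzero elements of ℤ/37ℤ form a cyclic group of order 36.
As gcd(17, 36) = 1, raising to the 17th power is a bijection on this group: if x_1^17 ≡ x_2^17 then (x_1x_2^{−1})^17 = 1, and the only element of order dividing gcd(17, 36) = 1 is 1, so x_1 = x_2.
With g(0) = 0 this makes g injective on all of ℤ/37ℤ, hence bijective (finite equal-size domain and codomain). In particular g is surjective.
Since g is surjective, we find the preimage of 26. The inverse of x ↦ x^17 on (ℤ/37ℤ)^× is x ↦ x^17, because 17·17 = 289 = 8·36 + 1 ≡ 1 (mod 36) and x^{36} = 1 for x ≠ 0 (Fermat). So g⁻¹(26) = 26^17 mod 37.
Repeated squaring mod 37: 26^1 ≡ 26, 26^2 ≡ 26² = 676 ≡ 10, 26^4 ≡ 10² = 100 ≡ 26, 26^8 ≡ 26² = 676 ≡ 10, 26^16 ≡ 10² = 100 ≡ 26. Since 17 = 16 + 1, 26^17 ≡ 26·26: 26·26 = 676 ≡ 10. So 26^17 ≡ 10 (mod 37).
Hence g⁻¹(26) = 10.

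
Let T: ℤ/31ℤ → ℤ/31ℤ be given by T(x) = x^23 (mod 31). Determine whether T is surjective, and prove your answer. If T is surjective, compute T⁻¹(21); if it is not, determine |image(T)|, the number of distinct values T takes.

24

Since 31 is prime, the nonzero elements of ℤ/31ℤ form a cyclic group of order 30.
As gcd(23, 30) = 1, raising to the 23rd power is a bijection on this group: if x_1^23 ≡ x_2^23 then (x_1x_2^{−1})^23 = 1, and the only element of order dividing gcd(23, 30) = 1 is 1, so x_1 = x_2.
With T(0) = 0 this makes T injective on all of ℤ/31ℤ, hence bijective (finite equal-size domain and codomain). In particular T is surjective.
Since T is surjective, we find the preimage of 21. The inverse of x ↦ x^23 on (ℤ/31ℤ)^× is x ↦ x^17, because 23·17 = 391 = 13·30 + 1 ≡ 1 (mod 30) and x^{30} = 1 for x ≠ 0 (Fermat). So T⁻¹(21) = 21^17 mod 31.
Repeated squaring mod 31: 21^1 ≡ 21, 21^2 ≡ 21² = 441 ≡ 7, 21^4 ≡ 7² = 49 ≡ 18, 21^8 ≡ 18² = 324 ≡ 14, 21^16 ≡ 14² = 196 ≡ 10. Since 17 = 16 + 1, 21^17 ≡ 10·21: 10·21 = 210 ≡ 24. So 21^17 ≡ 24 (mod 31).
Hence T⁻¹(21) = 24.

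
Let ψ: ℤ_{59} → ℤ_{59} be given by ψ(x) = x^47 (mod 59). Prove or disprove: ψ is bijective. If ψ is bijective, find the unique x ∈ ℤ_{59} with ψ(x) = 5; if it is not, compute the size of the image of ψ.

Since 59 is prime, the nonzero elements of ℤ_{59} form a cyclic group of order 58.
As gcd(47, 58) = 1, raising to the 47th power is a bijection on this group: if a^47 ≡ b^47 then (ab^{−1})^47 = 1, and the only element of order dividing gcd(47, 58) = 1 is 1, so a = b.
With ψ(0) = 0 this makes ψ injective on all of ℤ_{59}, hence bijective (finite equal-size domain and codomain). In particular ψ is bijective.
Since ψ is bijective, we find the preimage of 5. The inverse of x ↦ x^47 on (ℤ_{59})^× is x ↦ x^21, because 47·21 = 987 = 17·58 + 1 ≡ 1 (mod 58) and x^{58} = 1 for x ≠ 0 (Fermat). So ψ⁻¹(5) = 5^21 mod 59.
Repeated squaring mod 59: 5^1 ≡ 5, 5^2 ≡ 5² = 25, 5^4 ≡ 25² = 625 ≡ 35, 5^8 ≡ 35² = 1225 ≡ 45, 5^16 ≡ 45² = 2025 ≡ 19. Since 21 = 16 + 4 + 1, 5^21 ≡ 19·35·5: 19·35 = 665 ≡ 16, then 16·5 = 80 ≡ 21. So 5^21 ≡ 21 (mod 59).
Hence ψ⁻¹(5) = 21.

21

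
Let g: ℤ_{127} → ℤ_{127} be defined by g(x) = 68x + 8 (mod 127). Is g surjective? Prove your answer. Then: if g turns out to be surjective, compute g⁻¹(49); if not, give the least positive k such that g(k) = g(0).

122

Since gcd(68, 127) = 1, 68 is invertible modulo 127. Euclid's algorithm: 127 = 1·68 + 59, 68 = 1·59 + 9, 59 = 6·9 + 5, 9 = 1·5 + 4, 5 = 1·4 + 1; back-substituting gives 1 = 99·68 − 53·127, so 68⁻¹ ≡ 99 (mod 127).
For any y ∈ ℤ_{127}, x = 99(y − 8) mod 127 satisfies g(x) = 68·99(y − 8) + 8 ≡ y (since 68·99 ≡ 1 mod 127). So every y has a preimage.
So g is surjective.
Since g is surjective, we compute g⁻¹(49): solve 68x + 8 ≡ 49 (mod 127), i.e. 68x ≡ 41 (mod 127).
Multiplying by 68⁻¹ = 99 gives x ≡ 99·41 = 4059 = 31·127 + 122 ≡ 122 (mod 127).
Check: g(122) = 68·122 + 8 = 8304 = 65·127 + 49 ≡ 49 (mod 127).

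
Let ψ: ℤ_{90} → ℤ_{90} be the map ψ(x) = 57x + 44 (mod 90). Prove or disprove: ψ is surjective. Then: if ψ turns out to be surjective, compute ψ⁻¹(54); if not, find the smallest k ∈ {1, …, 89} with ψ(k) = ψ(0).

Since gcd(57, 90) = 3, we have 57x ≡ 0 (mod 3) for all x, so ψ(x) ≡ 2 (mod 3).
But 0 ≢ 2 (mod 3), so 0 ∈ ℤ_{90} has no preimage. Therefore ψ is not surjective.
Since ψ is not surjective, we find the least positive k with ψ(k) = ψ(0): this means 57k ≡ 0 (mod 90), i.e. 90 ∣ 57k. Since gcd(57, 90) = 3, dividing through by 3 this holds exactly when 30 ∣ 19k, and as gcd(19, 30) = 1, exactly when 30 ∣ k.
The smallest positive such k is 30.

30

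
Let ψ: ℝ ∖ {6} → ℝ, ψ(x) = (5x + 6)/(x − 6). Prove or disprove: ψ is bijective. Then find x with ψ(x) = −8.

42/13

If ψ(x) = 5, cross-multiplying gives 1(5x + 6) = 5(x − 6), which simplifies to 6 = −30 — false.  So 5 has no preimage and ψ is not surjective.
So ψ is not bijective.
Solving ψ(x) = −8: cross-multiplying gives 5x + 6 = −8(x − 6), which rearranges to 13x = 42, so x = 42/13.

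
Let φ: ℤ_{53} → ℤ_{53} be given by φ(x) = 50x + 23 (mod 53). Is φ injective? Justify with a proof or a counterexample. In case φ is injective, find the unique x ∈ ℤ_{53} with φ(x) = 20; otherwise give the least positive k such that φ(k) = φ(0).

If φ(a) = φ(b), then 50a ≡ 50b (mod 53). Because gcd(50, 53) = 1, we may cancel 50 to get a ≡ b (mod 53).
So φ is injective.
We now compute 50⁻¹ mod 53 explicitly. Euclid's algorithm: 53 = 1·50 + 3, 50 = 16·3 + 2, 3 = 1·2 + 1; back-substituting gives 1 = 35·50 − 33·53, so 50⁻¹ ≡ 35 (mod 53).
Since φ is injective, we find φ⁻¹(20): we need 50x ≡ 20 − 23 ≡ 50 (mod 53). Using 50⁻¹ = 35: x ≡ 35·50 = 1750 = 33·53 + 1, so x = 1.
Check: φ(1) = 50·1 + 23 = 73 = 1·53 + 20 ≡ 20 (mod 53).

1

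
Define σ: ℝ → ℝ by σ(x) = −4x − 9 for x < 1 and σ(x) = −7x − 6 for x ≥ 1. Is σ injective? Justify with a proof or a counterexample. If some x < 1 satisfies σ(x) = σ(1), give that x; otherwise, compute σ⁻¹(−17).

11/7

Both pieces are strictly decreasing (slopes −4 and −7), so each is injective on its own interval.
The left piece maps (−∞, 1) onto (−13, ∞); the right piece maps [1, ∞) onto (−∞, −13].
These images are disjoint, so no value is attained by both pieces. Hence σ is injective.
Because the two images are disjoint, no x < 1 has σ(x) = σ(1), so we compute σ⁻¹(−17): −17 lies in (−∞, −13], so solve −7x − 6 = −17: x = (−17 + 6)/(−7) = 11/7.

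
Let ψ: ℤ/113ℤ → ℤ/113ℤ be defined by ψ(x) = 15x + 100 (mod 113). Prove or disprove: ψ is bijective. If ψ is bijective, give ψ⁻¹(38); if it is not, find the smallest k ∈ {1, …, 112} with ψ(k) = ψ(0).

26

Recall: ψ is injective when ψ(x_1) = ψ(x_2) forces x_1 = x_2.
Suppose ψ(x_1) = ψ(x_2) in ℤ/113ℤ. Then 15x_1 + 100 ≡ 15x_2 + 100 (mod 113), hence 15(x_1 − x_2) ≡ 0 (mod 113).
Since gcd(15, 113) = 1, 15 is invertible modulo 113, thus x_1 − x_2 ≡ 0 (mod 113), i.e. x_1 = x_2.
We now compute 15⁻¹ mod 113 explicitly. Euclid's algorithm: 113 = 7·15 + 8, 15 = 1·8 + 7, 8 = 1·7 + 1; back-substituting gives 1 = 98·15 − 13·113, so 15⁻¹ ≡ 98 (mod 113).
Then y ↦ 98(y − 100) is a two-sided inverse to ψ, so every y ∈ ℤ/113ℤ has a preimage.
Thus ψ is bijective.
Since ψ is bijective, we find ψ⁻¹(38): we need 15x ≡ 38 − 100 ≡ 51 (mod 113). Using 15⁻¹ = 98: x ≡ 98·51 = 4998 = 44·113 + 26, so x = 26.
Check: ψ(26) = 15·26 + 100 = 490 = 4·113 + 38 ≡ 38 (mod 113).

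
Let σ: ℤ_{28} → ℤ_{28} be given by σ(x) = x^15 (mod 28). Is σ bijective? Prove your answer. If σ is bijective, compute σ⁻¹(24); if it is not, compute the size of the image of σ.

9

σ(2): Repeated squaring mod 28: 2^1 ≡ 2, 2^2 ≡ 2² = 4, 2^4 ≡ 4² = 16, 2^8 ≡ 16² = 256 ≡ 4. Since 15 = 8 + 4 + 2 + 1, 2^15 ≡ 4·16·4·2: 4·16 = 64 ≡ 8, then 8·4 = 32 ≡ 4, then 4·2 = 8. So 2^15 ≡ 8 (mod 28).
σ(4): Repeated squaring mod 28: 4^1 ≡ 4, 4^2 ≡ 4² = 16, 4^4 ≡ 16² = 256 ≡ 4, 4^8 ≡ 4² = 16. Since 15 = 8 + 4 + 2 + 1, 4^15 ≡ 16·4·16·4: 16·4 = 64 ≡ 8, then 8·16 = 128 ≡ 16, then 16·4 = 64 ≡ 8. So 4^15 ≡ 8 (mod 28).
So σ(2) = σ(4) = 8 while 2 ≠ 4, thus σ is not injective, hence not bijective.
Since σ is not bijective, we determine |image(σ)|. Computing x^15 mod 28 for each x (by repeated squaring, reducing mod 28 at every step), the values σ(0), σ(1), …, σ(27) are: 0, 1, 8, 27, 8, 13, 20, 7, 8, 1, 20, 15, 20, 13, 0, 15, 8, 13, 8, 27, 20, 21, 8, 15, 20, 1, 20, 27.
The distinct values are {0, 1, 7, 8, 13, 15, 20, 21, 27}; there are 9 of them.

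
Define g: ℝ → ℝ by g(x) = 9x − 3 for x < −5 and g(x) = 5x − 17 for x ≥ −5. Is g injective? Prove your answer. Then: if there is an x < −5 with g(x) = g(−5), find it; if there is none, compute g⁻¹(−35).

-18/5

Both pieces are strictly increasing (slopes 9 and 5), so each is injective on its own interval.
The left piece maps (−∞, −5) onto (−∞, −48); the right piece maps [−5, ∞) onto [−42, ∞).
These images are disjoint, so no value is attained by both pieces. So g is injective.
Because the two images are disjoint, no x < −5 has g(x) = g(−5), so we compute g⁻¹(−35): −35 lies in [−42, ∞), so solve 5x − 17 = −35: x = (−35 + 17)/5 = −18/5.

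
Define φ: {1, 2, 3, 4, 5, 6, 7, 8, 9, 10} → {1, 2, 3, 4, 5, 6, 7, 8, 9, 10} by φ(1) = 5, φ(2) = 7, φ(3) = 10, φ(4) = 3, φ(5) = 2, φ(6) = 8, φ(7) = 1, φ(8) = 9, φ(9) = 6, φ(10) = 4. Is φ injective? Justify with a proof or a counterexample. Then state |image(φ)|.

10

The values φ(1), …, φ(10) are 5, 7, 10, 3, 2, 8, 1, 9, 6, 4 — all distinct.
So φ(s) = φ(t) only when s = t, and φ is injective.
The image of φ is {1, 2, 3, 4, 5, 6, 7, 8, 9, 10}, which has 10 elements.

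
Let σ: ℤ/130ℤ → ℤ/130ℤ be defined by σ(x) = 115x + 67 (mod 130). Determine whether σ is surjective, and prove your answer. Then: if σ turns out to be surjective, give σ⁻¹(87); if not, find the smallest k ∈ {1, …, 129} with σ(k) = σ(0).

26

Since gcd(115, 130) = 5, we have 115x ≡ 0 (mod 5) for all x, so σ(x) ≡ 2 (mod 5).
But 0 ≢ 2 (mod 5), so 0 ∈ ℤ/130ℤ has no preimage. Thus σ is not surjective.
Since σ is not surjective, we find the least positive k with σ(k) = σ(0): this means 115k ≡ 0 (mod 130), i.e. 130 ∣ 115k. Since gcd(115, 130) = 5, dividing through by 5 this holds exactly when 26 ∣ 23k, and as gcd(23, 26) = 1, exactly when 26 ∣ k.
The smallest positive such k is 26.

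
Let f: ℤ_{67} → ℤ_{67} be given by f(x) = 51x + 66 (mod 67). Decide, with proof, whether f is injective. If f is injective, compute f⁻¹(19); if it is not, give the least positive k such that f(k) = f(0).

49

Recall: injectivity means: for all s, t in the domain, f(s) = f(t) implies s = t.
If f(s) = f(t), then 51s ≡ 51t (mod 67). Because gcd(51, 67) = 1, we may cancel 51 to get s ≡ t (mod 67).
Thus f is injective.
We now compute 51⁻¹ mod 67 explicitly. Euclid's algorithm: 67 = 1·51 + 16, 51 = 3·16 + 3, 16 = 5·3 + 1; back-substituting gives 1 = 46·51 − 35·67, so 51⁻¹ ≡ 46 (mod 67).
Since f is injective, we compute f⁻¹(19): solve 51x + 66 ≡ 19 (mod 67), i.e. 51x ≡ 20 (mod 67).
Multiplying by 51⁻¹ = 46 gives x ≡ 46·20 = 920 = 13·67 + 49 ≡ 49 (mod 67).
Check: f(49) = 51·49 + 66 = 2565 = 38·67 + 19 ≡ 19 (mod 67).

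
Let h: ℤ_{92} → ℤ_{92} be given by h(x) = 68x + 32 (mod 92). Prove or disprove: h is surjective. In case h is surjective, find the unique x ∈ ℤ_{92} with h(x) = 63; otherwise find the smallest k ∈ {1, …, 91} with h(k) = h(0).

Recall: surjectivity means every element of the codomain has a preimage under h.
Since gcd(68, 92) = 4, we have 68x ≡ 0 (mod 4) for all x, so h(x) ≡ 0 (mod 4).
But 1 ≢ 0 (mod 4), so 1 ∈ ℤ_{92} has no preimage. Hence h is not surjective.
Since h is not surjective, we find the least positive k with h(k) = h(0): this means 68k ≡ 0 (mod 92), i.e. 92 ∣ 68k. Since gcd(68, 92) = 4, dividing through by 4 this holds exactly when 23 ∣ 17k, and as gcd(17, 23) = 1, exactly when 23 ∣ k.
The smallest positive such k is 23.

23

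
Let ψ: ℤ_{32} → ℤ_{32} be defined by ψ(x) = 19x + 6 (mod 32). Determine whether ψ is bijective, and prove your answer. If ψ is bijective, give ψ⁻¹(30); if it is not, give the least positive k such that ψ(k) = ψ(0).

8

Recall: injectivity means: for all s, t in the domain, ψ(s) = ψ(t) implies s = t.
Suppose ψ(s) = ψ(t) in ℤ_{32}. Then 19s + 6 ≡ 19t + 6 (mod 32), thus 19(s − t) ≡ 0 (mod 32).
Since gcd(19, 32) = 1, 19 is invertible modulo 32, thus s − t ≡ 0 (mod 32), i.e. s = t.
We now compute 19⁻¹ mod 32 explicitly. Euclid's algorithm: 32 = 1·19 + 13, 19 = 1·13 + 6, 13 = 2·6 + 1; back-substituting gives 1 = 27·19 − 16·32, so 19⁻¹ ≡ 27 (mod 32).
Then y ↦ 27(y − 6) is a two-sided inverse to ψ, so every y ∈ ℤ_{32} has a preimage.
Therefore ψ is bijective.
Since ψ is bijective, we compute ψ⁻¹(30): solve 19x + 6 ≡ 30 (mod 32), i.e. 19x ≡ 24 (mod 32).
Multiplying by 19⁻¹ = 27 gives x ≡ 27·24 = 648 = 20·32 + 8 ≡ 8 (mod 32).
Check: ψ(8) = 19·8 + 6 = 158 = 4·32 + 30 ≡ 30 (mod 32).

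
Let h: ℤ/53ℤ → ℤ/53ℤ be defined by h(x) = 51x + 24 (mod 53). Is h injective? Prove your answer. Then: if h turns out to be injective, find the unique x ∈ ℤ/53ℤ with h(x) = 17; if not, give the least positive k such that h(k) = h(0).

By definition, h is injective if h(u) = h(v) implies u = v.
Suppose h(u) = h(v) in ℤ/53ℤ. Then 51u + 24 ≡ 51v + 24 (mod 53), hence 51(u − v) ≡ 0 (mod 53).
Since gcd(51, 53) = 1, 51 is invertible modulo 53, therefore u − v ≡ 0 (mod 53), i.e. u = v.
So h is injective.
We now compute 51⁻¹ mod 53 explicitly. Euclid's algorithm: 53 = 1·51 + 2, 51 = 25·2 + 1; back-substituting gives 1 = 26·51 − 25·53, so 51⁻¹ ≡ 26 (mod 53).
Since h is injective, we compute h⁻¹(17): solve 51x + 24 ≡ 17 (mod 53), i.e. 51x ≡ 46 (mod 53).
Multiplying by 51⁻¹ = 26 gives x ≡ 26·46 = 1196 = 22·53 + 30 ≡ 30 (mod 53).
Check: h(30) = 51·30 + 24 = 1554 = 29·53 + 17 ≡ 17 (mod 53).

30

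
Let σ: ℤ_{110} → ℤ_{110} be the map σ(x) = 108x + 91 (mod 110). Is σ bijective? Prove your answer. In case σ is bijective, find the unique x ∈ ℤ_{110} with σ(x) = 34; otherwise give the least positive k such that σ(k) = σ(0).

We have gcd(108, 110) = 2 > 1. Taking x_1 = 0 and x_2 = 55: σ(0) = 91 and σ(55) = 108·55 + 91 = 6031 ≡ 91 (mod 110).
So σ(0) = σ(55) while 0 ≠ 55, thus σ is not injective, hence not bijective.
Since σ is not bijective, we find the least positive k with σ(k) = σ(0): this means 108k ≡ 0 (mod 110), i.e. 110 ∣ 108k. Since gcd(108, 110) = 2, dividing through by 2 this holds exactly when 55 ∣ 54k, and as gcd(54, 55) = 1, exactly when 55 ∣ k.
The smallest positive such k is 55.

55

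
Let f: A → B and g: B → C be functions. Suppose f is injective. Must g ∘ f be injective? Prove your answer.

not injective

No. Take A = B = C = {1, 2, 3}, f = identity (injective), and g(x) = 1 for every x.
Then (g ∘ f)(1) = 1 = (g ∘ f)(3) with 1 ≠ 3, so g ∘ f is not injective.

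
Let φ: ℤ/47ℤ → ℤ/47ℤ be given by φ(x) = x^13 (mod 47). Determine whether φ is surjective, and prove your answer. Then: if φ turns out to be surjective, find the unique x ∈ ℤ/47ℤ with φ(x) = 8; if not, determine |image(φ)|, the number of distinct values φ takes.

Since 47 is prime, the nonzero elements of ℤ/47ℤ form a cyclic group of order 46.
As gcd(13, 46) = 1, raising to the 13th power is a bijection on this group: if u^13 ≡ v^13 then (uv^{−1})^13 = 1, and the only element of order dividing gcd(13, 46) = 1 is 1, so u = v.
With φ(0) = 0 this makes φ injective on all of ℤ/47ℤ, hence bijective (finite equal-size domain and codomain). In particular φ is surjective.
Since φ is surjective, we find the preimage of 8. The inverse of x ↦ x^13 on (ℤ/47ℤ)^× is x ↦ x^39, because 13·39 = 507 = 11·46 + 1 ≡ 1 (mod 46) and x^{46} = 1 for x ≠ 0 (Fermat). So φ⁻¹(8) = 8^39 mod 47.
Repeated squaring mod 47: 8^1 ≡ 8, 8^2 ≡ 8² = 64 ≡ 17, 8^4 ≡ 17² = 289 ≡ 7, 8^8 ≡ 7² = 49 ≡ 2, 8^16 ≡ 2² = 4, 8^32 ≡ 4² = 16. Since 39 = 32 + 4 + 2 + 1, 8^39 ≡ 16·7·17·8: 16·7 = 112 ≡ 18, then 18·17 = 306 ≡ 24, then 24·8 = 192 ≡ 4. So 8^39 ≡ 4 (mod 47).
Hence φ⁻¹(8) = 4.

4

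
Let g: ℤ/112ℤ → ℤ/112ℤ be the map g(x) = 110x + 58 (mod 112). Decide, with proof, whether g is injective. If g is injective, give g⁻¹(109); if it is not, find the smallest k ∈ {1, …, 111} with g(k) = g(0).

We have gcd(110, 112) = 2 > 1. Taking x_1 = 0 and x_2 = 56: g(0) = 58 and g(56) = 110·56 + 58 = 6218 ≡ 58 (mod 112).
So g(0) = g(56) while 0 ≠ 56, thus g is not injective.
Since g is not injective, we find the least positive k with g(k) = g(0): this means 110k ≡ 0 (mod 112), i.e. 112 ∣ 110k. Since gcd(110, 112) = 2, dividing through by 2 this holds exactly when 56 ∣ 55k, and as gcd(55, 56) = 1, exactly when 56 ∣ k.
The smallest positive such k is 56.

56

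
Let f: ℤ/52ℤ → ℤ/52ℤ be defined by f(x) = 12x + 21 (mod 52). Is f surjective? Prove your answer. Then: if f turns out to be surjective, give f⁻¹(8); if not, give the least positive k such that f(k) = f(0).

13

By definition, surjectivity means every element of the codomain has a preimage under f.
Since gcd(12, 52) = 4, we have 12x ≡ 0 (mod 4) for all x, so f(x) ≡ 1 (mod 4).
But 0 ≢ 1 (mod 4), so 0 ∈ ℤ/52ℤ has no preimage. So f is not surjective.
Since f is not surjective, we find the least positive k with f(k) = f(0): this means 12k ≡ 0 (mod 52), i.e. 52 ∣ 12k. Since gcd(12, 52) = 4, dividing through by 4 this holds exactly when 13 ∣ 3k, and as gcd(3, 13) = 1, exactly when 13 ∣ k.
The smallest positive such k is 13.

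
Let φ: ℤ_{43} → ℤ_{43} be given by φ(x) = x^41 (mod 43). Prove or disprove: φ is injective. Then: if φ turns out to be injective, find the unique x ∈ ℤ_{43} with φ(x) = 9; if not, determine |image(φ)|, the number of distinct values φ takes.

24

Since 43 is prime, the nonzero elements of ℤ_{43} form a cyclic group of order 42.
As gcd(41, 42) = 1, raising to the 41st power is a bijection on this group: if s^41 ≡ t^41 then (st^{−1})^41 = 1, and the only element of order dividing gcd(41, 42) = 1 is 1, so s = t.
With φ(0) = 0 this makes φ injective on all of ℤ_{43}, hence bijective (finite equal-size domain and codomain). In particular φ is injective.
Since φ is injective, we find the preimage of 9. The inverse of x ↦ x^41 on (ℤ_{43})^× is x ↦ x^41, because 41·41 = 1681 = 40·42 + 1 ≡ 1 (mod 42) and x^{42} = 1 for x ≠ 0 (Fermat). So φ⁻¹(9) = 9^41 mod 43.
Repeated squaring mod 43: 9^1 ≡ 9, 9^2 ≡ 9² = 81 ≡ 38, 9^4 ≡ 38² = 1444 ≡ 25, 9^8 ≡ 25² = 625 ≡ 23, 9^16 ≡ 23² = 529 ≡ 13, 9^32 ≡ 13² = 169 ≡ 40. Since 41 = 32 + 8 + 1, 9^41 ≡ 40·23·9: 40·23 = 920 ≡ 17, then 17·9 = 153 ≡ 24. So 9^41 ≡ 24 (mod 43).
Hence φ⁻¹(9) = 24.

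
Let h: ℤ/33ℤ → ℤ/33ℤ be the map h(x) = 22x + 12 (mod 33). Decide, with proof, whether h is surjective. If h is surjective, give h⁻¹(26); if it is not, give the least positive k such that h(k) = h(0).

Recall that surjectivity means every element of the codomain has a preimage under h.
Since gcd(22, 33) = 11, we have 22x ≡ 0 (mod 11) for all x, so h(x) ≡ 1 (mod 11).
But 0 ≢ 1 (mod 11), so 0 ∈ ℤ/33ℤ has no preimage. Therefore h is not surjective.
Since h is not surjective, we find the least positive k with h(k) = h(0): this means 22k ≡ 0 (mod 33), i.e. 33 ∣ 22k. Since gcd(22, 33) = 11, dividing through by 11 this holds exactly when 3 ∣ 2k, and as gcd(2, 3) = 1, exactly when 3 ∣ k.
The smallest positive such k is 3.

3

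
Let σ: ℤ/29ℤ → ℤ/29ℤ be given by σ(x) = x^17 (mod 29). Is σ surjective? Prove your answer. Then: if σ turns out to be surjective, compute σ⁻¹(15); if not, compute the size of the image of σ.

10

Since 29 is prime, the nonzero elements of ℤ/29ℤ form a cyclic group of order 28.
As gcd(17, 28) = 1, raising to the 17th power is a bijection on this group: if a^17 ≡ b^17 then (ab^{−1})^17 = 1, and the only element of order dividing gcd(17, 28) = 1 is 1, so a = b.
With σ(0) = 0 this makes σ injective on all of ℤ/29ℤ, hence bijective (finite equal-size domain and codomain). In particular σ is surjective.
Since σ is surjective, we find the preimage of 15. The inverse of x ↦ x^17 on (ℤ/29ℤ)^× is x ↦ x^5, because 17·5 = 85 = 3·28 + 1 ≡ 1 (mod 28) and x^{28} = 1 for x ≠ 0 (Fermat). So σ⁻¹(15) = 15^5 mod 29.
Repeated squaring mod 29: 15^1 ≡ 15, 15^2 ≡ 15² = 225 ≡ 22, 15^4 ≡ 22² = 484 ≡ 20. Since 5 = 4 + 1, 15^5 ≡ 20·15: 20·15 = 300 ≡ 10. So 15^5 ≡ 10 (mod 29).
Hence σ⁻¹(15) = 10.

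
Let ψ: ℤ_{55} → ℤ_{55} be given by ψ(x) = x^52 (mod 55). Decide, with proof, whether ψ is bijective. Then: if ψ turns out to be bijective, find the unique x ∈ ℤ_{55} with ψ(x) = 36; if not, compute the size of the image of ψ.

12

ψ(4): Repeated squaring mod 55: 4^1 ≡ 4, 4^2 ≡ 4² = 16, 4^4 ≡ 16² = 256 ≡ 36, 4^8 ≡ 36² = 1296 ≡ 31, 4^16 ≡ 31² = 961 ≡ 26, 4^32 ≡ 26² = 676 ≡ 16. Since 52 = 32 + 16 + 4, 4^52 ≡ 16·26·36: 16·26 = 416 ≡ 31, then 31·36 = 1116 ≡ 16. So 4^52 ≡ 16 (mod 55).
ψ(7): Repeated squaring mod 55: 7^1 ≡ 7, 7^2 ≡ 7² = 49, 7^4 ≡ 49² = 2401 ≡ 36, 7^8 ≡ 36² = 1296 ≡ 31, 7^16 ≡ 31² = 961 ≡ 26, 7^32 ≡ 26² = 676 ≡ 16. Since 52 = 32 + 16 + 4, 7^52 ≡ 16·26·36: 16·26 = 416 ≡ 31, then 31·36 = 1116 ≡ 16. So 7^52 ≡ 16 (mod 55).
So ψ(4) = ψ(7) = 16 while 4 ≠ 7, thus ψ is not injective, hence not bijective.
Since ψ is not bijective, we determine |image(ψ)|. Computing x^52 mod 55 for each x (by repeated squaring, reducing mod 55 at every step), the values ψ(0), ψ(1), …, ψ(54) are: 0, 1, 26, 31, 16, 25, 36, 16, 31, 26, 45, 11, 1, 26, 31, 5, 36, 36, 16, 31, 15, 1, 11, 1, 26, 20, 16, 36, 36, 16, 20, 26, 1, 11, 1, 15, 31, 16, 36, 36, 5, 31, 26, 1, 11, 45, 26, 31, 16, 36, 25, 16, 31, 26, 1.
The distinct values are {0, 1, 5, 11, 15, 16, 20, 25, 26, 31, 36, 45}; there are 12 of them.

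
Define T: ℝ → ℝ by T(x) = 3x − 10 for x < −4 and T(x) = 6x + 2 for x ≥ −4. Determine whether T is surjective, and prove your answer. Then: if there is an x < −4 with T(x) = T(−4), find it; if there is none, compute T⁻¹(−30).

-20/3

Both pieces are strictly increasing (slopes 3 and 6), so each is injective on its own interval.
The left piece maps (−∞, −4) onto (−∞, −22); the right piece maps [−4, ∞) onto [−22, ∞).
These images together cover ℝ, so T is surjective.
Because the two images are disjoint, no x < −4 has T(x) = T(−4), so we compute T⁻¹(−30): −30 lies in (−∞, −22), so solve 3x − 10 = −30: x = (−30 + 10)/3 = −20/3.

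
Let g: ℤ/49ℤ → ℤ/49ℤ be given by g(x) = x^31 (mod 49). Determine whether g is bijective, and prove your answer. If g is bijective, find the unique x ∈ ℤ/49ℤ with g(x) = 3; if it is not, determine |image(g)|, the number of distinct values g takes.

g(0) = 0^31 = 0.
g(7): Repeated squaring mod 49: 7^1 ≡ 7, 7^2 ≡ 7² = 49 ≡ 0, 7^4 ≡ 0² = 0, 7^8 ≡ 0² = 0, 7^16 ≡ 0² = 0. Since 31 = 16 + 8 + 4 + 2 + 1, 7^31 ≡ 0·0·0·0·7: 0·0 = 0, then 0·0 = 0, then 0·0 = 0, then 0·7 = 0. So 7^31 ≡ 0 (mod 49).
So g(0) = g(7) = 0 while 0 ≠ 7, therefore g is not injective, hence not bijective.
Since g is not bijective, we determine |image(g)|. Computing x^31 mod 49 for each x (by repeated squaring, reducing mod 49 at every step), the values g(0), g(1), …, g(48) are: 0, 1, 44, 45, 25, 26, 20, 0, 22, 16, 17, 46, 47, 41, 0, 43, 37, 38, 18, 19, 13, 0, 15, 9, 10, 39, 40, 34, 0, 36, 30, 31, 11, 12, 6, 0, 8, 2, 3, 32, 33, 27, 0, 29, 23, 24, 4, 5, 48.
The distinct values are {0, 1, 2, 3, 4, 5, 6, 8, 9, 10, 11, 12, 13, 15, 16, 17, 18, 19, 20, 22, 23, 24, 25, 26, 27, 29, 30, 31, 32, 33, 34, 36, 37, 38, 39, 40, 41, 43, 44, 45, 46, 47, 48}; there are 43 of them.

43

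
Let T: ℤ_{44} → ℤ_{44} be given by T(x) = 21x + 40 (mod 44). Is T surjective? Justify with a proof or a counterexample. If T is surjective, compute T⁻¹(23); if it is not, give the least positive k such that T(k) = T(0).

Recall: T is surjective if every y in the codomain equals T(x) for some x in the domain.
Since gcd(21, 44) = 1, 21 is invertible modulo 44. Euclid's algorithm: 44 = 2·21 + 2, 21 = 10·2 + 1; back-substituting gives 1 = 21·21 − 10·44, so 21⁻¹ ≡ 21 (mod 44).
For any y ∈ ℤ_{44}, x = 21(y − 40) mod 44 satisfies T(x) = 21·21(y − 40) + 40 ≡ y (since 21·21 ≡ 1 mod 44). So every y has a preimage.
Therefore T is surjective.
Since T is surjective, we compute T⁻¹(23): solve 21x + 40 ≡ 23 (mod 44), i.e. 21x ≡ 27 (mod 44).
Multiplying by 21⁻¹ = 21 gives x ≡ 21·27 = 567 = 12·44 + 39 ≡ 39 (mod 44).
Check: T(39) = 21·39 + 40 = 859 = 19·44 + 23 ≡ 23 (mod 44).

39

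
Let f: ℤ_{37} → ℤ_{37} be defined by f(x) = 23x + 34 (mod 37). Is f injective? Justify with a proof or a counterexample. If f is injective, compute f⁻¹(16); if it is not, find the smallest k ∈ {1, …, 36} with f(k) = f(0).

If f(s) = f(t), then 23s ≡ 23t (mod 37). Because gcd(23, 37) = 1, we may cancel 23 to get s ≡ t (mod 37).
Hence f is injective.
We now compute 23⁻¹ mod 37 explicitly. Euclid's algorithm: 37 = 1·23 + 14, 23 = 1·14 + 9, 14 = 1·9 + 5, 9 = 1·5 + 4, 5 = 1·4 + 1; back-substituting gives 1 = 29·23 − 18·37, so 23⁻¹ ≡ 29 (mod 37).
Since f is injective, we find f⁻¹(16): we need 23x ≡ 16 − 34 ≡ 19 (mod 37). Using 23⁻¹ = 29: x ≡ 29·19 = 551 = 14·37 + 33, so x = 33.
Check: f(33) = 23·33 + 34 = 793 = 21·37 + 16 ≡ 16 (mod 37).

33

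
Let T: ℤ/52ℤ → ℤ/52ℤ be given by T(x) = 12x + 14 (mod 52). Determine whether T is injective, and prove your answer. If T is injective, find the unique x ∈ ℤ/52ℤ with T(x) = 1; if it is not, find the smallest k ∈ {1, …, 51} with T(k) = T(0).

13

We have gcd(12, 52) = 4 > 1. Taking x_1 = 0 and x_2 = 13: T(0) = 14 and T(13) = 12·13 + 14 = 170 ≡ 14 (mod 52).
So T(0) = T(13) while 0 ≠ 13, so T is not injective.
Since T is not injective, we find the least positive k with T(k) = T(0): this means 12k ≡ 0 (mod 52), i.e. 52 ∣ 12k. Since gcd(12, 52) = 4, dividing through by 4 this holds exactly when 13 ∣ 3k, and as gcd(3, 13) = 1, exactly when 13 ∣ k.
The smallest positive such k is 13.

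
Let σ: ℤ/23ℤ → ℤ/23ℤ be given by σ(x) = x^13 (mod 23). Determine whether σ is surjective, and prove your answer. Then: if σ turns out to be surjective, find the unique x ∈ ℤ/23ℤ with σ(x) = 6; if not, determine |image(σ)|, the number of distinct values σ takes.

Since 23 is prime, the nonzero elements of ℤ/23ℤ form a cyclic group of order 22.
As gcd(13, 22) = 1, raising to the 13th power is a bijection on this group: if a^13 ≡ b^13 then (ab^{−1})^13 = 1, and the only element of order dividing gcd(13, 22) = 1 is 1, so a = b.
With σ(0) = 0 this makes σ injective on all of ℤ/23ℤ, hence bijective (finite equal-size domain and codomain). In particular σ is surjective.
Since σ is surjective, we find the preimage of 6. The inverse of x ↦ x^13 on (ℤ/23ℤ)^× is x ↦ x^17, because 13·17 = 221 = 10·22 + 1 ≡ 1 (mod 22) and x^{22} = 1 for x ≠ 0 (Fermat). So σ⁻¹(6) = 6^17 mod 23.
Repeated squaring mod 23: 6^1 ≡ 6, 6^2 ≡ 6² = 36 ≡ 13, 6^4 ≡ 13² = 169 ≡ 8, 6^8 ≡ 8² = 64 ≡ 18, 6^16 ≡ 18² = 324 ≡ 2. Since 17 = 16 + 1, 6^17 ≡ 2·6: 2·6 = 12. So 6^17 ≡ 12 (mod 23).
Hence σ⁻¹(6) = 12.

12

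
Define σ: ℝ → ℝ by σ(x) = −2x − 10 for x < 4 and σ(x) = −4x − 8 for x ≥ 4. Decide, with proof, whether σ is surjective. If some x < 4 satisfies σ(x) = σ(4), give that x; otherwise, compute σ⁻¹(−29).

Both pieces are strictly decreasing (slopes −2 and −4), so each is injective on its own interval.
The left piece maps (−∞, 4) onto (−18, ∞); the right piece maps [4, ∞) onto (−∞, −24].
The union (−18, ∞) ∪ (−∞, −24] omits the interval between −18 and −24; in particular −18 has no preimage. So σ is not surjective.
Because the two images are disjoint, no x < 4 has σ(x) = σ(4), so we compute σ⁻¹(−29): −29 lies in (−∞, −24], so solve −4x − 8 = −29: x = (−29 + 8)/(−4) = 21/4.

21/4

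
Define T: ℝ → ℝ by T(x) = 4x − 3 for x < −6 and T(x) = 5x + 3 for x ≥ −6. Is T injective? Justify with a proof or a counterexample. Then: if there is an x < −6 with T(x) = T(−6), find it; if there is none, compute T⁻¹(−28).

Both pieces are strictly increasing (slopes 4 and 5), so each is injective on its own interval.
The left piece maps (−∞, −6) onto (−∞, −27); the right piece maps [−6, ∞) onto [−27, ∞).
These images are disjoint, so no value is attained by both pieces. Thus T is injective.
Because the two images are disjoint, no x < −6 has T(x) = T(−6), so we compute T⁻¹(−28): −28 lies in (−∞, −27), so solve 4x − 3 = −28: x = (−28 + 3)/4 = −25/4.

-25/4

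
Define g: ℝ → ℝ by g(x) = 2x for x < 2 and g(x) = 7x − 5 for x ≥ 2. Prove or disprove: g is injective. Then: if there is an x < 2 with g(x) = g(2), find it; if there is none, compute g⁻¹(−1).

Both pieces are strictly increasing (slopes 2 and 7), so each is injective on its own interval.
The left piece maps (−∞, 2) onto (−∞, 4); the right piece maps [2, ∞) onto [9, ∞).
These images are disjoint, so no value is attained by both pieces. Hence g is injective.
Because the two images are disjoint, no x < 2 has g(x) = g(2), so we compute g⁻¹(−1): −1 lies in (−∞, 4), so solve 2x = −1: x = (−1 − 0)/2 = −1/2.

-1/2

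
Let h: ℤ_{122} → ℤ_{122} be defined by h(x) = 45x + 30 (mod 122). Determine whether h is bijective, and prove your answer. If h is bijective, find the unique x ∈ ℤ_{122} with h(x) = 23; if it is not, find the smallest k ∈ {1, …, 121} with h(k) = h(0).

By definition, injectivity means: for all a, b in the domain, h(a) = h(b) implies a = b.
If h(a) = h(b), then 45a ≡ 45b (mod 122). Because gcd(45, 122) = 1, we may cancel 45 to get a ≡ b (mod 122).
We now compute 45⁻¹ mod 122 explicitly. Euclid's algorithm: 122 = 2·45 + 32, 45 = 1·32 + 13, 32 = 2·13 + 6, 13 = 2·6 + 1; back-substituting gives 1 = 19·45 − 7·122, so 45⁻¹ ≡ 19 (mod 122).
Then y ↦ 19(y − 30) is a two-sided inverse to h, so every y ∈ ℤ_{122} has a preimage.
So h is bijective.
Since h is bijective, we find h⁻¹(23): we need 45x ≡ 23 − 30 ≡ 115 (mod 122). Using 45⁻¹ = 19: x ≡ 19·115 = 2185 = 17·122 + 111, so x = 111.
Check: h(111) = 45·111 + 30 = 5025 = 41·122 + 23 ≡ 23 (mod 122).

111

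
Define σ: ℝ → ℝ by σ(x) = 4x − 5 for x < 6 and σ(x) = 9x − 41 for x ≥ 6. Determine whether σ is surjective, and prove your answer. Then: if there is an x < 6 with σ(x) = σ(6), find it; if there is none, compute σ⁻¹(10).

9/2

Both pieces are strictly increasing (slopes 4 and 9), so each is injective on its own interval.
The left piece maps (−∞, 6) onto (−∞, 19); the right piece maps [6, ∞) onto [13, ∞).
The union (−∞, 19) ∪ [13, ∞) covers ℝ, so σ is surjective.
For the follow-up: the images overlap, so an x < 6 with σ(x) = σ(6) exists. σ(6) = 13; solving 4x − 5 = 13 for x < 6 gives x = (13 + 5)/4 = 9/2.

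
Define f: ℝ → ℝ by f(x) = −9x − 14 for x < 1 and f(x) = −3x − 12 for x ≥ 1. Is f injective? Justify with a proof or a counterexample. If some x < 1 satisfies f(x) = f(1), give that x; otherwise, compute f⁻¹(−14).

1/9

Both pieces are strictly decreasing (slopes −9 and −3), so each is injective on its own interval.
The left piece maps (−∞, 1) onto (−23, ∞); the right piece maps [1, ∞) onto (−∞, −15].
These images overlap. In particular f(1) = −15 (right piece), and solving −9x − 14 = −15 on the left piece gives x = 1/9 < 1.
So f(1/9) = f(1) with 1/9 ≠ 1, and f is not injective. This x = 1/9 is the requested value below 1.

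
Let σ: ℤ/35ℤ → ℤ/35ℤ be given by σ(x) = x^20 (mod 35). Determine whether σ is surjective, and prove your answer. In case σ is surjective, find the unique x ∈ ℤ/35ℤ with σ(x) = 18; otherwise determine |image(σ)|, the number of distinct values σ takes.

σ(3): Repeated squaring mod 35: 3^1 ≡ 3, 3^2 ≡ 3² = 9, 3^4 ≡ 9² = 81 ≡ 11, 3^8 ≡ 11² = 121 ≡ 16, 3^16 ≡ 16² = 256 ≡ 11. Since 20 = 16 + 4, 3^20 ≡ 11·11: 11·11 = 121 ≡ 16. So 3^20 ≡ 16 (mod 35).
σ(4): Repeated squaring mod 35: 4^1 ≡ 4, 4^2 ≡ 4² = 16, 4^4 ≡ 16² = 256 ≡ 11, 4^8 ≡ 11² = 121 ≡ 16, 4^16 ≡ 16² = 256 ≡ 11. Since 20 = 16 + 4, 4^20 ≡ 11·11: 11·11 = 121 ≡ 16. So 4^20 ≡ 16 (mod 35).
So σ(3) = σ(4) = 16 while 3 ≠ 4, so σ is not injective.
A non-injective map from the 35-element set ℤ/35ℤ to itself takes at most 34 distinct values, so it cannot be surjective. Therefore σ is not surjective.
Since σ is not surjective, we determine |image(σ)|. Computing x^20 mod 35 for each x (by repeated squaring, reducing mod 35 at every step), the values σ(0), σ(1), …, σ(34) are: 0, 1, 11, 16, 16, 25, 1, 21, 1, 11, 30, 16, 11, 1, 21, 15, 11, 16, 16, 11, 15, 21, 1, 11, 16, 30, 11, 1, 21, 1, 25, 16, 16, 11, 1.
The distinct values are {0, 1, 11, 15, 16, 21, 25, 30}; there are 8 of them.

8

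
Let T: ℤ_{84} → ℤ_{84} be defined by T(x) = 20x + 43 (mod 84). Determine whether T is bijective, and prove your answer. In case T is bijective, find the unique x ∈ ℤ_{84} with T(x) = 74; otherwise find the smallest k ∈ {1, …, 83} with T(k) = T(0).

Recall: T is injective if T(x_1) = T(x_2) implies x_1 = x_2.
We have gcd(20, 84) = 4 > 1. Taking x_1 = 0 and x_2 = 21: T(0) = 43 and T(21) = 20·21 + 43 = 463 ≡ 43 (mod 84).
So T(0) = T(21) while 0 ≠ 21, hence T is not injective, hence not bijective.
Since T is not bijective, we find the least positive k with T(k) = T(0): this means 20k ≡ 0 (mod 84), i.e. 84 ∣ 20k. Since gcd(20, 84) = 4, dividing through by 4 this holds exactly when 21 ∣ 5k, and as gcd(5, 21) = 1, exactly when 21 ∣ k.
The smallest positive such k is 21.

21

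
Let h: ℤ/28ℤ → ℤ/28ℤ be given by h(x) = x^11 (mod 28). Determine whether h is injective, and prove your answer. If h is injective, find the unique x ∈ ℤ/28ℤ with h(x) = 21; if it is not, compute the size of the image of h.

21

h(0) = 0^11 = 0.
h(14): Repeated squaring mod 28: 14^1 ≡ 14, 14^2 ≡ 14² = 196 ≡ 0, 14^4 ≡ 0² = 0, 14^8 ≡ 0² = 0. Since 11 = 8 + 2 + 1, 14^11 ≡ 0·0·14: 0·0 = 0, then 0·14 = 0. So 14^11 ≡ 0 (mod 28).
So h(0) = h(14) = 0 while 0 ≠ 14, so h is not injective.
Since h is not injective, we determine |image(h)|. Computing x^11 mod 28 for each x (by repeated squaring, reducing mod 28 at every step), the values h(0), h(1), …, h(27) are: 0, 1, 4, 19, 16, 17, 20, 7, 8, 25, 12, 23, 24, 13, 0, 15, 4, 5, 16, 3, 20, 21, 8, 11, 12, 9, 24, 27.
The distinct values are {0, 1, 3, 4, 5, 7, 8, 9, 11, 12, 13, 15, 16, 17, 19, 20, 21, 23, 24, 25, 27}; there are 21 of them.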